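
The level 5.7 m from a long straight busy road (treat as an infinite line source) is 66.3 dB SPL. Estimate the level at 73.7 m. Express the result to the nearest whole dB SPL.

Cylindrical spreading from a line source gives a 10·log₁₀(r₂/r₁) drop.
L₂ = 66.3 − 10·log₁₀(73.7/5.7) = 66.3 − 11.116 = 55.18 dB SPL.

55 dB SPL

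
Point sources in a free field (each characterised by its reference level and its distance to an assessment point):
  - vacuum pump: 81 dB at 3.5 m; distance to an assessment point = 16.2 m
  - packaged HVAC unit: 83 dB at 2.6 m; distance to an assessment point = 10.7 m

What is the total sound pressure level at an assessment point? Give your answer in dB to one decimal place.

Apply inverse-square spreading to bring every level to the receiver, then sum 10^(L/10).
vacuum pump: 81 − 20·log₁₀(16.2/3.5) = 81 − 13.31 = 67.69 dB.
packaged HVAC unit: 83 − 20·log₁₀(10.7/2.6) = 83 − 12.29 = 70.71 dB.
Σ 10^(L/10) = 1.766e+07 → L_total = 10·log₁₀(1.766e+07) = 72.47 dB.

72.5 dB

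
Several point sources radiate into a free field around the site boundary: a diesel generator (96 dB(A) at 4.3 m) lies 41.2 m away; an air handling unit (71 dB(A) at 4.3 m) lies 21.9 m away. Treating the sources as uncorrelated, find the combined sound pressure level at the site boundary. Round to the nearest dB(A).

Propagate each source to the receiver with L = L_ref − 20·log₁₀(r/r_ref), then add intensities.
diesel generator: 96 − 20·log₁₀(41.2/4.3) = 96 − 19.63 = 76.37 dB(A).
air handling unit: 71 − 20·log₁₀(21.9/4.3) = 71 − 14.14 = 56.86 dB(A).
Σ 10^(L/10) = 4.385e+07 → L_total = 10·log₁₀(4.385e+07) = 76.42 dB(A).

76 dB(A)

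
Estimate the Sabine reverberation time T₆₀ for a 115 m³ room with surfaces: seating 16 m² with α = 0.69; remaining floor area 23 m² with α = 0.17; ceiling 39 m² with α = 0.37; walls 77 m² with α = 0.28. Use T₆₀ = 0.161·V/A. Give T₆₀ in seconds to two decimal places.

Summing Sᵢαᵢ: 16·0.69 + 23·0.17 + 39·0.37 + 77·0.28 = 50.94 m².
T₆₀ = 0.161 × 115 / 50.94 = 0.363 s.

0.36 s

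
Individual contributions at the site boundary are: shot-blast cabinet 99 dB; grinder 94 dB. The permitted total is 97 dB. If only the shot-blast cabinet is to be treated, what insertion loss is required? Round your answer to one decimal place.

5.0 dB

The untreated sources together contribute 10^(94/10) = 2.512e+09, i.e. 94.00 dB.
To meet 97 dB overall, the treated shot-blast cabinet may contribute at most 10^(97/10) − 2.512e+09 = 2.500e+09, i.e. 93.98 dB.
So the shot-blast cabinet must be reduced from 99 to 93.98 dB: IL = 5.02 dB.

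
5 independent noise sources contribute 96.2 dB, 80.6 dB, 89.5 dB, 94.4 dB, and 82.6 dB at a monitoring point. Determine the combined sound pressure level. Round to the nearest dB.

For uncorrelated sources the intensities add, so convert each level to linear form, sum, and take 10·log₁₀ of the total.
Σ 10^(L/10) = 10^(96.2/10) + 10^(80.6/10) + 10^(89.5/10) + 10^(94.4/10) + 10^(82.6/10) = 8.111e+09.
L_total = 10·log₁₀(8.111e+09) = 99.09 dB.

99 dB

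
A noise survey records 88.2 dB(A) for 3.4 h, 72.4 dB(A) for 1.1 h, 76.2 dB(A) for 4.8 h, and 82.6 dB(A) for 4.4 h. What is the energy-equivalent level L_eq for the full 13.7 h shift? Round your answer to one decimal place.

Weight each interval's intensity by its duration and average over T = 13.7 h:
Σ tᵢ·10^(Lᵢ/10) = 3.4·10^(88.2/10) + 1.1·10^(72.4/10) + 4.8·10^(76.2/10) + 4.4·10^(82.6/10) = 3.266e+09.
L_eq = 10·log₁₀(3.266e+09/13.7) = 83.77 dB(A).

83.8 dB(A)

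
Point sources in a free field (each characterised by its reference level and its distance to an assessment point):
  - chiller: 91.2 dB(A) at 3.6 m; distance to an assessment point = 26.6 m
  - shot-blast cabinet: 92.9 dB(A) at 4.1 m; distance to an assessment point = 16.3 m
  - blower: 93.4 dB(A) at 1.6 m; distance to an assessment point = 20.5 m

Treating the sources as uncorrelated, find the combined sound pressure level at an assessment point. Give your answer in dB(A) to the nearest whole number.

Apply inverse-square spreading to bring every level to the receiver, then sum 10^(L/10).
chiller: 91.2 − 20·log₁₀(26.6/3.6) = 91.2 − 17.37 = 73.83 dB(A).
shot-blast cabinet: 92.9 − 20·log₁₀(16.3/4.1) = 92.9 − 11.99 = 80.91 dB(A).
blower: 93.4 − 20·log₁₀(20.5/1.6) = 93.4 − 22.15 = 71.25 dB(A).
Σ 10^(L/10) = 1.608e+08 → L_total = 10·log₁₀(1.608e+08) = 82.06 dB(A).

82 dB(A)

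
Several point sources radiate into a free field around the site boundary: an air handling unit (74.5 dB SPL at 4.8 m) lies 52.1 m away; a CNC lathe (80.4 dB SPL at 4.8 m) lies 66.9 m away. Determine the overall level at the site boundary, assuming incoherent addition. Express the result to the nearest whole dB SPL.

Propagate each source to the receiver with L = L_ref − 20·log₁₀(r/r_ref), then add intensities.
air handling unit: 74.5 − 20·log₁₀(52.1/4.8) = 74.5 − 20.71 = 53.79 dB SPL.
CNC lathe: 80.4 − 20·log₁₀(66.9/4.8) = 80.4 − 22.88 = 57.52 dB SPL.
Σ 10^(L/10) = 8.037e+05 → L_total = 10·log₁₀(8.037e+05) = 59.05 dB SPL.

59 dB SPL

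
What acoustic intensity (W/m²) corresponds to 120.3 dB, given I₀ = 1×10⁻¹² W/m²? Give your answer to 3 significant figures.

1.07 W/m²

I = I₀·10^(L/10) = 10⁻¹² × 10^(120.3/10) = 10^(0.030).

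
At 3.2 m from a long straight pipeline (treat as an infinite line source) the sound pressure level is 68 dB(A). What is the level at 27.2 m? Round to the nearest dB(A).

Cylindrical spreading from a line source gives a 10·log₁₀(r₂/r₁) drop.
L₂ = 68 − 10·log₁₀(27.2/3.2) = 68 − 9.294 = 58.71 dB(A).

59 dB(A)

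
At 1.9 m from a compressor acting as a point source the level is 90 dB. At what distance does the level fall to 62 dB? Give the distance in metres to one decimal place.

For a point source L₁ − L₂ = 20·log₁₀(r₂/r₁), so r₂ = r₁·10^((L₁−L₂)/20).
r₂ = 1.9·10^((90−62)/20) = 1.9·10^(28.0/20) = 47.73 m.

47.7 m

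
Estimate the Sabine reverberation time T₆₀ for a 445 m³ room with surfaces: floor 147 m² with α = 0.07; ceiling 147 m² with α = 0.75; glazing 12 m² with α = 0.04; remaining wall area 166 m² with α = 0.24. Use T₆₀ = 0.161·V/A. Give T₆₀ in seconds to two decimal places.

Total absorption A = 147·0.07 + 147·0.75 + 12·0.04 + 166·0.24 = 160.86 m² sabins.
T₆₀ = 0.161·V/A = 0.161·445/160.86 = 0.445 s.

0.45 s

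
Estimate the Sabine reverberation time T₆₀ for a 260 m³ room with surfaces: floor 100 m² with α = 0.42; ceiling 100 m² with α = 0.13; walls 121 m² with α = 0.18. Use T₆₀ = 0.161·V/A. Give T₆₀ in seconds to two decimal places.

Total absorption A = 100·0.42 + 100·0.13 + 121·0.18 = 76.78 m² sabins.
T₆₀ = 0.161·V/A = 0.161·260/76.78 = 0.545 s.

0.55 s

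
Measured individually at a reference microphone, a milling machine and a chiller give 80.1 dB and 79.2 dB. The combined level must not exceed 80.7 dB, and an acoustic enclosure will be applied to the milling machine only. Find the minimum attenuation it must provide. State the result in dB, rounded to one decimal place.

4.7 dB

Fixed contribution from the other source: Σ 10^(L/10) = 10^(79.2/10) = 8.318e+07 (79.20 dB).
To meet 80.7 dB overall, the treated milling machine may contribute at most 10^(80.7/10) − 8.318e+07 = 3.431e+07, i.e. 75.35 dB.
Required insertion loss = 80.1 − 75.35 = 4.75 dB.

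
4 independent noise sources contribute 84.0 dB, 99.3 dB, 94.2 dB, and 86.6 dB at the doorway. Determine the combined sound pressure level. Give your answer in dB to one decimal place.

100.7 dB

Incoherent sources combine by intensity addition: L_total = 10·log₁₀(Σ 10^(L_i/10)).
Σ 10^(L/10) = 10^(84.0/10) + 10^(99.3/10) + 10^(94.2/10) + 10^(86.6/10) = 1.185e+10.
L_total = 10·log₁₀(1.185e+10) = 100.74 dB.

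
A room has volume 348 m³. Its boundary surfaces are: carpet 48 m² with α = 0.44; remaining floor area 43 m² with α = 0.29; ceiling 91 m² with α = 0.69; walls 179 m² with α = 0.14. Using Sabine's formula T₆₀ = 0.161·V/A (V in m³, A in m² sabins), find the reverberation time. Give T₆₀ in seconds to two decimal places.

0.46 s

Total absorption A = 48·0.44 + 43·0.29 + 91·0.69 + 179·0.14 = 121.44 m² sabins.
T₆₀ = 0.161 × 348 / 121.44 = 0.461 s.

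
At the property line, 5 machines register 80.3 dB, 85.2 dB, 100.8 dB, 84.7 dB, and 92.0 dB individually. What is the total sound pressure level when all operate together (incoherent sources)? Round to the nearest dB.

102 dB

For uncorrelated sources the intensities add, so convert each level to linear form, sum, and take 10·log₁₀ of the total.
Σ 10^(L/10) = 10^(80.3/10) + 10^(85.2/10) + 10^(100.8/10) + 10^(84.7/10) + 10^(92.0/10) = 1.434e+10.
L_total = 10·log₁₀(1.434e+10) = 101.57 dB.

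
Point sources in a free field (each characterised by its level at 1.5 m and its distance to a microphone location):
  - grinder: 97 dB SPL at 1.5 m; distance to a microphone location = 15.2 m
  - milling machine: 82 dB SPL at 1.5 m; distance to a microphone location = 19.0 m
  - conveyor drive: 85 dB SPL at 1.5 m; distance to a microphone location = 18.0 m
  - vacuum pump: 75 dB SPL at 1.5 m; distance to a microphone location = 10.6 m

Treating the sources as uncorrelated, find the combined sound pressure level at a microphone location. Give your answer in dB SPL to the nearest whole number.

First find each source's level at the receiver (point-source: −20·log₁₀(r/r_ref)), then combine on an intensity basis.
grinder: 97 − 20·log₁₀(15.2/1.5) = 97 − 20.12 = 76.88 dB SPL.
milling machine: 82 − 20·log₁₀(19.0/1.5) = 82 − 22.05 = 59.95 dB SPL.
conveyor drive: 85 − 20·log₁₀(18.0/1.5) = 85 − 21.58 = 63.42 dB SPL.
vacuum pump: 75 − 20·log₁₀(10.6/1.5) = 75 − 16.98 = 58.02 dB SPL.
Σ 10^(L/10) = 5.263e+07 → L_total = 10·log₁₀(5.263e+07) = 77.21 dB SPL.

77 dB SPL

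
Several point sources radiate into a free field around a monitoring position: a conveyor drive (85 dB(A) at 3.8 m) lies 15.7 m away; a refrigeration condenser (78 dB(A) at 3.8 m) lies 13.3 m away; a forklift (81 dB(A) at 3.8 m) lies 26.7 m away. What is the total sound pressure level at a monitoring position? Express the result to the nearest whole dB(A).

74 dB(A)

Apply inverse-square spreading to bring every level to the receiver, then sum 10^(L/10).
conveyor drive: 85 − 20·log₁₀(15.7/3.8) = 85 − 12.32 = 72.68 dB(A).
refrigeration condenser: 78 − 20·log₁₀(13.3/3.8) = 78 − 10.88 = 67.12 dB(A).
forklift: 81 − 20·log₁₀(26.7/3.8) = 81 − 16.93 = 64.07 dB(A).
Σ 10^(L/10) = 2.623e+07 → L_total = 10·log₁₀(2.623e+07) = 74.19 dB(A).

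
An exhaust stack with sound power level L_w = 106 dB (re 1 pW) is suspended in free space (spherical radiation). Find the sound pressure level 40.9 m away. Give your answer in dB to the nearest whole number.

Free-field spherical radiation: L_p = L_w − 10·log₁₀(4π·r²), r = 40.9 m.
4π·r² = 2.102e+04 m², 10·log₁₀ of that is 43.227 dB.
L_p = 106 − 43.227 = 62.77 dB.

63 dB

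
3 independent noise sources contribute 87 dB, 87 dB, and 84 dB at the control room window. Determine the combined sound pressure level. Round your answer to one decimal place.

91.0 dB

Incoherent sources combine by intensity addition: L_total = 10·log₁₀(Σ 10^(L_i/10)).
Σ 10^(L/10) = 10^(87/10) + 10^(87/10) + 10^(84/10) = 1.254e+09.
L_total = 10·log₁₀(1.254e+09) = 90.98 dB.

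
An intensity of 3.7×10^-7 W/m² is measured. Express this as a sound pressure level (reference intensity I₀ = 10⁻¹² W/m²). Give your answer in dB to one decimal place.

Dividing by I₀ shifts the exponent by 12: I/I₀ = 3.7×10^5.
L = 10·(0.5682 + 5) = 55.68 dB.

55.7 dB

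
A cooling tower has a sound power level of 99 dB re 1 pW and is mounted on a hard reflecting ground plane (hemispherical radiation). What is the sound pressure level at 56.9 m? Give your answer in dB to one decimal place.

55.9 dB

The power spreads over a hemisphere of area 2π·r², so L_p = L_w − 10·log₁₀(2π·r²).
2π·r² = 2.034e+04 m², 10·log₁₀ of that is 43.084 dB.
L_p = 99 − 43.084 = 55.92 dB.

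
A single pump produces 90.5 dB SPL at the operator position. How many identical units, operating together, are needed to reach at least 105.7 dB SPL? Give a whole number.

The shortfall is 105.7 − 90.5 = 15.2 dB, and N units add 10·log₁₀ N, so need 10·log₁₀ N ≥ 15.2.
N ≥ 10^(15.2/10) = 33.113, so N = 34.

34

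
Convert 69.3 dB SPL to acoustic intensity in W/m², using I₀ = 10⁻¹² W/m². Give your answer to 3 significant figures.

8.51e-06 W/m²

I/I₀ = 10^(69.3/10) = 8.511e+06, so I = 8.511e+06 × 10⁻¹² W/m².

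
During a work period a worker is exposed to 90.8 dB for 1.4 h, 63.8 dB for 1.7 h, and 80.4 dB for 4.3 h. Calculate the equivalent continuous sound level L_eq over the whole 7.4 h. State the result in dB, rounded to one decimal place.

84.6 dB

The energy average is taken in the linear domain: L_eq = 10·log₁₀[(Σ tᵢ·10^(Lᵢ/10))/T], T = 7.4 h.
Σ tᵢ·10^(Lᵢ/10) = 1.4·10^(90.8/10) + 1.7·10^(63.8/10) + 4.3·10^(80.4/10) = 2.159e+09.
L_eq = 10·log₁₀(2.159e+09/7.4) = 84.65 dB.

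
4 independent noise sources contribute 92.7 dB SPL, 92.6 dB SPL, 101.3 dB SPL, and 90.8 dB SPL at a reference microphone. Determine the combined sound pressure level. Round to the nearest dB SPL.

103 dB SPL

Incoherent sources combine by intensity addition: L_total = 10·log₁₀(Σ 10^(L_i/10)).
Σ 10^(L/10) = 10^(92.7/10) + 10^(92.6/10) + 10^(101.3/10) + 10^(90.8/10) = 1.837e+10.
L_total = 10·log₁₀(1.837e+10) = 102.64 dB SPL.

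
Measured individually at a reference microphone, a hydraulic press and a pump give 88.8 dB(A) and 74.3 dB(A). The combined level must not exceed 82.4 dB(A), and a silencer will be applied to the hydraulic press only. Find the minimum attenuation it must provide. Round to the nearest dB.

The untreated sources together contribute 10^(74.3/10) = 2.692e+07, i.e. 74.30 dB(A).
To meet 82.4 dB(A) overall, the treated hydraulic press may contribute at most 10^(82.4/10) − 2.692e+07 = 1.469e+08, i.e. 81.67 dB(A).
So the hydraulic press must be reduced from 88.8 to 81.67 dB(A): IL = 7.13 dB.

7 dB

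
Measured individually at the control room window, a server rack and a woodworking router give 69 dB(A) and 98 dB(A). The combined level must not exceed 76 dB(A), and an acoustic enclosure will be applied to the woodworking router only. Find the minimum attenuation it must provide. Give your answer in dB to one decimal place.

23.0 dB

The untreated sources together contribute 10^(69/10) = 7.943e+06, i.e. 69.00 dB(A).
To meet 76 dB(A) overall, the treated woodworking router may contribute at most 10^(76/10) − 7.943e+06 = 3.187e+07, i.e. 75.03 dB(A).
So the woodworking router must be reduced from 98 to 75.03 dB(A): IL = 22.97 dB.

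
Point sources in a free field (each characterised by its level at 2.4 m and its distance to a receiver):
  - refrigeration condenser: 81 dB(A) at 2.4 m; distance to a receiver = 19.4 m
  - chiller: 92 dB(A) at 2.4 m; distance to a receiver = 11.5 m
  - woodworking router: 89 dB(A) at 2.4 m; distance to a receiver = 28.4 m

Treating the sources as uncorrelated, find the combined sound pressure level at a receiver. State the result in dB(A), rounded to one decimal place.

78.8 dB(A)

First find each source's level at the receiver (point-source: −20·log₁₀(r/r_ref)), then combine on an intensity basis.
refrigeration condenser: 81 − 20·log₁₀(19.4/2.4) = 81 − 18.15 = 62.85 dB(A).
chiller: 92 − 20·log₁₀(11.5/2.4) = 92 − 13.61 = 78.39 dB(A).
woodworking router: 89 − 20·log₁₀(28.4/2.4) = 89 − 21.46 = 67.54 dB(A).
Σ 10^(L/10) = 7.663e+07 → L_total = 10·log₁₀(7.663e+07) = 78.84 dB(A).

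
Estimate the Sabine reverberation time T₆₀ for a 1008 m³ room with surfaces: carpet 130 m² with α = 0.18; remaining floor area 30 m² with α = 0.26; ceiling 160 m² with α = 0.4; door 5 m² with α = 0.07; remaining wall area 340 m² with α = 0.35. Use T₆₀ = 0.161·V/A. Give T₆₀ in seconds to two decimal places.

0.76 s

Summing Sᵢαᵢ: 130·0.18 + 30·0.26 + 160·0.4 + 5·0.07 + 340·0.35 = 214.55 m².
T₆₀ = 0.161 × 1008 / 214.55 = 0.756 s.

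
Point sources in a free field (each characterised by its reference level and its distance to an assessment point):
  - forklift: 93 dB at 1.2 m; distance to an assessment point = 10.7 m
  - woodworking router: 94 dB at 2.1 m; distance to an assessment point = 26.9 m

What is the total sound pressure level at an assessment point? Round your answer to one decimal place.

76.1 dB

Propagate each source to the receiver with L = L_ref − 20·log₁₀(r/r_ref), then add intensities.
forklift: 93 − 20·log₁₀(10.7/1.2) = 93 − 19.00 = 74.00 dB.
woodworking router: 94 − 20·log₁₀(26.9/2.1) = 94 − 22.15 = 71.85 dB.
Σ 10^(L/10) = 4.040e+07 → L_total = 10·log₁₀(4.040e+07) = 76.06 dB.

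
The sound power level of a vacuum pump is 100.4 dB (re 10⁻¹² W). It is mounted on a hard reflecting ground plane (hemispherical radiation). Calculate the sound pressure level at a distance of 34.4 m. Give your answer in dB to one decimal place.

61.7 dB

Free-field hemispherical radiation: L_p = L_w − 10·log₁₀(2π·r²), r = 34.4 m.
2π·r² = 7435 m², 10·log₁₀ of that is 38.713 dB.
L_p = 100.4 − 38.713 = 61.69 dB.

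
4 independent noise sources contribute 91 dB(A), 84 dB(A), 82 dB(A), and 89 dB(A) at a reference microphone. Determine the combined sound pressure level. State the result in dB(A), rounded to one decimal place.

93.9 dB(A)

Incoherent sources combine by intensity addition: L_total = 10·log₁₀(Σ 10^(L_i/10)).
Σ 10^(L/10) = 10^(91/10) + 10^(84/10) + 10^(82/10) + 10^(89/10) = 2.463e+09.
L_total = 10·log₁₀(2.463e+09) = 93.91 dB(A).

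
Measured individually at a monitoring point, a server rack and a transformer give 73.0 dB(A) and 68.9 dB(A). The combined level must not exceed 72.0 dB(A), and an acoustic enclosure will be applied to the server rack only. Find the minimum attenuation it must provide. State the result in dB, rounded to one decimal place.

Fixed contribution from the other source: Σ 10^(L/10) = 10^(68.9/10) = 7.762e+06 (68.90 dB(A)).
To meet 72.0 dB(A) overall, the treated server rack may contribute at most 10^(72.0/10) − 7.762e+06 = 8.086e+06, i.e. 69.08 dB(A).
Required insertion loss = 73.0 − 69.08 = 3.92 dB.

3.9 dB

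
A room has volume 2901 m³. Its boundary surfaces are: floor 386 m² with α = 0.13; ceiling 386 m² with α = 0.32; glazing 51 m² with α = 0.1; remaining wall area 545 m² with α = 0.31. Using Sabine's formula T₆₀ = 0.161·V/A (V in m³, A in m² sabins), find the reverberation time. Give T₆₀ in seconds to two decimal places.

Summing Sᵢαᵢ: 386·0.13 + 386·0.32 + 51·0.1 + 545·0.31 = 347.75 m².
T₆₀ = 0.161 × 2901 / 347.75 = 1.343 s.

1.34 s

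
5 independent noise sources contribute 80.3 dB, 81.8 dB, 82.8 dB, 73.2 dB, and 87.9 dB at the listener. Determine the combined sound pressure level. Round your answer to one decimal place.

For uncorrelated sources the intensities add, so convert each level to linear form, sum, and take 10·log₁₀ of the total.
Σ 10^(L/10) = 10^(80.3/10) + 10^(81.8/10) + 10^(82.8/10) + 10^(73.2/10) + 10^(87.9/10) = 1.087e+09.
L_total = 10·log₁₀(1.087e+09) = 90.36 dB.

90.4 dB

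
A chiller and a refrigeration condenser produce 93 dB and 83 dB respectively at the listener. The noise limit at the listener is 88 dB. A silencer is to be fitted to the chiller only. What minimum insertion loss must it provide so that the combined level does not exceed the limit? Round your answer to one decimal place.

6.7 dB

Everything except the chiller sums to 10^(83/10) = 1.995e+08 in linear terms, 83.00 dB.
The limit corresponds to 10^(88/10) = 6.310e+08; subtracting the fixed part leaves 4.314e+08 for the chiller, i.e. 86.35 dB.
Required insertion loss = 93 − 86.35 = 6.65 dB.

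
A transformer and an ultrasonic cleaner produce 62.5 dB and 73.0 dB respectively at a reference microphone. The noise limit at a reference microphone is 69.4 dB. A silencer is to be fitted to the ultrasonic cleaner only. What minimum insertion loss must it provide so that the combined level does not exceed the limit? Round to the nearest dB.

5 dB

The untreated sources together contribute 10^(62.5/10) = 1.778e+06, i.e. 62.50 dB.
The limit corresponds to 10^(69.4/10) = 8.710e+06; subtracting the fixed part leaves 6.931e+06 for the ultrasonic cleaner, i.e. 68.41 dB.
So the ultrasonic cleaner must be reduced from 73.0 to 68.41 dB: IL = 4.59 dB.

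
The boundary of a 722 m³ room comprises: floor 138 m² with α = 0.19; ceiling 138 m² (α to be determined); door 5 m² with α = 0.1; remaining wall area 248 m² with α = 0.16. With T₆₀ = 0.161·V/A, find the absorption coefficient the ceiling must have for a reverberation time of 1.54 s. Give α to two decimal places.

Required total absorption A = 0.161·722/1.54 = 75.48 m².
Absorption from the other surfaces = 138·0.19 + 5·0.1 + 248·0.16 = 66.40 m², so the ceiling must supply 9.08 m² over 138 m².
α = 9.08/138 = 0.066.

0.07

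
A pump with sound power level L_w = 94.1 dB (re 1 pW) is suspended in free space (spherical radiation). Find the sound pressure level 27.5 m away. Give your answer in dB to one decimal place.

The power spreads over a sphere of area 4π·r², so L_p = L_w − 10·log₁₀(4π·r²).
4π·r² = 9503 m², 10·log₁₀ of that is 39.779 dB.
L_p = 94.1 − 39.779 = 54.32 dB.

54.3 dB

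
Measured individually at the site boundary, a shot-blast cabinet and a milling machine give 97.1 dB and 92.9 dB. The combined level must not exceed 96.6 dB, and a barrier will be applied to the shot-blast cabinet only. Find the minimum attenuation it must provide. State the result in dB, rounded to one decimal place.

2.9 dB

Everything except the shot-blast cabinet sums to 10^(92.9/10) = 1.950e+09 in linear terms, 92.90 dB.
The limit corresponds to 10^(96.6/10) = 4.571e+09; subtracting the fixed part leaves 2.621e+09 for the shot-blast cabinet, i.e. 94.18 dB.
So the shot-blast cabinet must be reduced from 97.1 to 94.18 dB: IL = 2.92 dB.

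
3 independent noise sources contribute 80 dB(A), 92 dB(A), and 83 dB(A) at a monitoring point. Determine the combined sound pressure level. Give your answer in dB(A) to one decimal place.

For uncorrelated sources the intensities add, so convert each level to linear form, sum, and take 10·log₁₀ of the total.
Σ 10^(L/10) = 10^(80/10) + 10^(92/10) + 10^(83/10) = 1.884e+09.
L_total = 10·log₁₀(1.884e+09) = 92.75 dB(A).

92.8 dB(A)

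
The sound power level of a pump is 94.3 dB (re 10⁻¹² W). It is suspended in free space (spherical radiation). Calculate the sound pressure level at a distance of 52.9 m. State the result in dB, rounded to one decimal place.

L_p = L_w − 10·log₁₀(4π·r²) with r = 52.9 m.
4π·r² = 3.517e+04 m², 10·log₁₀ of that is 45.461 dB.
L_p = 94.3 − 45.461 = 48.84 dB.

48.8 dB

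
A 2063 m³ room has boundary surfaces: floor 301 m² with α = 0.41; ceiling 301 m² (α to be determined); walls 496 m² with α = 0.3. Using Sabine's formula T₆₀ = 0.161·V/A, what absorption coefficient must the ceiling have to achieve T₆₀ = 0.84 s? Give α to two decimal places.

0.41

Required total absorption A = 0.161·2063/0.84 = 395.41 m².
Absorption from the other surfaces = 301·0.41 + 496·0.3 = 272.21 m², so the ceiling must supply 123.20 m² over 301 m².
α = 123.20/301 = 0.409.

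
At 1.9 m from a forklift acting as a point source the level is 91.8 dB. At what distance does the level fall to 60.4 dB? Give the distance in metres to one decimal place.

Point-source spreading drops the level by 20·log₁₀(r₂/r₁); inverting, r₂/r₁ = 10^(ΔL/20).
r₂ = 1.9·10^((91.8−60.4)/20) = 1.9·10^(31.4/20) = 70.59 m.

70.6 m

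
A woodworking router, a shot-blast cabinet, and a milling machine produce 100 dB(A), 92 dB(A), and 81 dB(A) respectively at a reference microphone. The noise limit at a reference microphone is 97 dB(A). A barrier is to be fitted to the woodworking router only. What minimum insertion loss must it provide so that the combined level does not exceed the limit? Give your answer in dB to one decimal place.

Everything except the woodworking router sums to 10^(92/10) + 10^(81/10) = 1.711e+09 in linear terms, 92.33 dB(A).
The limit corresponds to 10^(97/10) = 5.012e+09; subtracting the fixed part leaves 3.301e+09 for the woodworking router, i.e. 95.19 dB(A).
So the woodworking router must be reduced from 100 to 95.19 dB(A): IL = 4.81 dB.

4.8 dB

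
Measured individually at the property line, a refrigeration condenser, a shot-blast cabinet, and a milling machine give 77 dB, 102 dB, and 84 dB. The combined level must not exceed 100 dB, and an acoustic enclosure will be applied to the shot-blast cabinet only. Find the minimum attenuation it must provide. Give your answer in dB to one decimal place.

2.1 dB

Everything except the shot-blast cabinet sums to 10^(77/10) + 10^(84/10) = 3.013e+08 in linear terms, 84.79 dB.
The limit corresponds to 10^(100/10) = 1.000e+10; subtracting the fixed part leaves 9.699e+09 for the shot-blast cabinet, i.e. 99.87 dB.
So the shot-blast cabinet must be reduced from 102 to 99.87 dB: IL = 2.13 dB.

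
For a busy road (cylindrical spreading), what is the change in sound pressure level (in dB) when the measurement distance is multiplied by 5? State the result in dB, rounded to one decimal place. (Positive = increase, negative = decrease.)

With cylindrical spreading the level changes by −10·log₁₀(r₂/r₁).
ΔL = −10·log₁₀(5) = -6.99 dB.

-7.0 dB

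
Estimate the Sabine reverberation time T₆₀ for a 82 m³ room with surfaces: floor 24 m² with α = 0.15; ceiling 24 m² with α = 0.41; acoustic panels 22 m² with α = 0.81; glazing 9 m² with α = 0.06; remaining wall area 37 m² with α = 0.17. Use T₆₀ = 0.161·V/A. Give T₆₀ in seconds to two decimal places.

0.35 s

Total absorption A = 24·0.15 + 24·0.41 + 22·0.81 + 9·0.06 + 37·0.17 = 38.09 m² sabins.
T₆₀ = 0.161·V/A = 0.161·82/38.09 = 0.347 s.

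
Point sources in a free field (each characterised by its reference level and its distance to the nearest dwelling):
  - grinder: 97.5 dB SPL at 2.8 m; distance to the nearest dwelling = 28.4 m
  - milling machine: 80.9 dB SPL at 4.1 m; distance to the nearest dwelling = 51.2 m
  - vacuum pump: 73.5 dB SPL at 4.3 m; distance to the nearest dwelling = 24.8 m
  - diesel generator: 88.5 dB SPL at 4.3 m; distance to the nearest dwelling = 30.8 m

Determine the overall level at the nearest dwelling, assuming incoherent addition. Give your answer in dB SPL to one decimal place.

78.4 dB SPL

Apply inverse-square spreading to bring every level to the receiver, then sum 10^(L/10).
grinder: 97.5 − 20·log₁₀(28.4/2.8) = 97.5 − 20.12 = 77.38 dB SPL.
milling machine: 80.9 − 20·log₁₀(51.2/4.1) = 80.9 − 21.93 = 58.97 dB SPL.
vacuum pump: 73.5 − 20·log₁₀(24.8/4.3) = 73.5 − 15.22 = 58.28 dB SPL.
diesel generator: 88.5 − 20·log₁₀(30.8/4.3) = 88.5 − 17.10 = 71.40 dB SPL.
Σ 10^(L/10) = 6.992e+07 → L_total = 10·log₁₀(6.992e+07) = 78.45 dB SPL.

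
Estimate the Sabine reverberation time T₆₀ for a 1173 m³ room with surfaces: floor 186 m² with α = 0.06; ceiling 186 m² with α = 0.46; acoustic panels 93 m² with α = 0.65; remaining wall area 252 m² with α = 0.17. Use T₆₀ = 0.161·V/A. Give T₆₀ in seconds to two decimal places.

Summing Sᵢαᵢ: 186·0.06 + 186·0.46 + 93·0.65 + 252·0.17 = 200.01 m².
T₆₀ = 0.161·V/A = 0.161·1173/200.01 = 0.944 s.

0.94 s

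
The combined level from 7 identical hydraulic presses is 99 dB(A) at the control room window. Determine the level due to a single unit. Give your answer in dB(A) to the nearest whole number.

7 equal contributions raise the level by 10·log₁₀ 7 = 8.451 dB, so each unit alone gives 99 − 8.451.

91 dB(A)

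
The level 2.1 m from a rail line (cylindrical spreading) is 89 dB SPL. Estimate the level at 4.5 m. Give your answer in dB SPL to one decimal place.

85.7 dB SPL

Cylindrical spreading from a line source gives a 10·log₁₀(r₂/r₁) drop.
L₂ = 89 − 10·log₁₀(4.5/2.1) = 89 − 3.310 = 85.69 dB SPL.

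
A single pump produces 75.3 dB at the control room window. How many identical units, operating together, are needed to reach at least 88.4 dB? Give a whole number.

The shortfall is 88.4 − 75.3 = 13.1 dB, and N units add 10·log₁₀ N, so need 10·log₁₀ N ≥ 13.1.
N ≥ 10^(13.1/10) = 20.417, so N = 21.

21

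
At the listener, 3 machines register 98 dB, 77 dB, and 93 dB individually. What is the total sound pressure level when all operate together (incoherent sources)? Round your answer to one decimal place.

99.2 dB

Incoherent sources combine by intensity addition: L_total = 10·log₁₀(Σ 10^(L_i/10)).
Σ 10^(L/10) = 10^(98/10) + 10^(77/10) + 10^(93/10) = 8.355e+09.
L_total = 10·log₁₀(8.355e+09) = 99.22 dB.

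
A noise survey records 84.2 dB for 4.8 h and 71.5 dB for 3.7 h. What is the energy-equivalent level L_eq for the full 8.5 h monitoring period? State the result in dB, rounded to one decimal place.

Weight each interval's intensity by its duration and average over T = 8.5 h:
Σ tᵢ·10^(Lᵢ/10) = 4.8·10^(84.2/10) + 3.7·10^(71.5/10) = 1.315e+09.
L_eq = 10·log₁₀(1.315e+09/8.5) = 81.89 dB.

81.9 dB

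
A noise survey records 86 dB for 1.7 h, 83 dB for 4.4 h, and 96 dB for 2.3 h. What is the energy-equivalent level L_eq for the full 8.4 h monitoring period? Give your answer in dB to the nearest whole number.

91 dB

Weight each interval's intensity by its duration and average over T = 8.4 h:
Σ tᵢ·10^(Lᵢ/10) = 1.7·10^(86/10) + 4.4·10^(83/10) + 2.3·10^(96/10) = 1.071e+10.
L_eq = 10·log₁₀(1.071e+10/8.4) = 91.06 dB.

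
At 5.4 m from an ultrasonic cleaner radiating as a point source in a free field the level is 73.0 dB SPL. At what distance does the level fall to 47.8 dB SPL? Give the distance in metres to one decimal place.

Point-source spreading drops the level by 20·log₁₀(r₂/r₁); inverting, r₂/r₁ = 10^(ΔL/20).
r₂ = 5.4·10^((73.0−47.8)/20) = 5.4·10^(25.2/20) = 98.26 m.

98.3 m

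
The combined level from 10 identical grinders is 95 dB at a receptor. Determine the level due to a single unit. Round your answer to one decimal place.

Dividing the total intensity by 10 lowers the level by 10·log₁₀ 10 = 10.000 dB: L₁ = 95 − 10.000.

85.0 dB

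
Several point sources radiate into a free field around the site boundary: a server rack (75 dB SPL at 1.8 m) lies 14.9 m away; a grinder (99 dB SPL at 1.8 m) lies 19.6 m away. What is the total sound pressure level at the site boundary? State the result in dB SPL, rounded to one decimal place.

78.3 dB SPL

Propagate each source to the receiver with L = L_ref − 20·log₁₀(r/r_ref), then add intensities.
server rack: 75 − 20·log₁₀(14.9/1.8) = 75 − 18.36 = 56.64 dB SPL.
grinder: 99 − 20·log₁₀(19.6/1.8) = 99 − 20.74 = 78.26 dB SPL.
Σ 10^(L/10) = 6.746e+07 → L_total = 10·log₁₀(6.746e+07) = 78.29 dB SPL.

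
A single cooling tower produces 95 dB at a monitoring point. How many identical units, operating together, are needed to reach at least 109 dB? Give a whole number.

26

N identical sources give L₁ + 10·log₁₀ N, so require 10·log₁₀ N ≥ 109 − 95 = 14.0 dB.
N ≥ 10^(14.0/10) = 25.119, so N = 26.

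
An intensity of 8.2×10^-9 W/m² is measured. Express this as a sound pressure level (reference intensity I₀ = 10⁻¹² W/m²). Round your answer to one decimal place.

39.1 dB

I/I₀ = 8.2×10^-9/10⁻¹² = 8.2×10^3, and L = 10·log₁₀(I/I₀).
L = 10·(0.9138 + 3) = 39.14 dB.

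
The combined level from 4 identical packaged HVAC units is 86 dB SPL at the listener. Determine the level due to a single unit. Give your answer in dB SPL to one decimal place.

80.0 dB SPL

Dividing the total intensity by 4 lowers the level by 10·log₁₀ 4 = 6.021 dB: L₁ = 86 − 6.021.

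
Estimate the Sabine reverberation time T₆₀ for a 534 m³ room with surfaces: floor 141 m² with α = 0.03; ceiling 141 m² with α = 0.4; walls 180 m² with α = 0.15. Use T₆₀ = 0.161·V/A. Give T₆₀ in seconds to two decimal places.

Summing Sᵢαᵢ: 141·0.03 + 141·0.4 + 180·0.15 = 87.63 m².
T₆₀ = 0.161·V/A = 0.161·534/87.63 = 0.981 s.

0.98 s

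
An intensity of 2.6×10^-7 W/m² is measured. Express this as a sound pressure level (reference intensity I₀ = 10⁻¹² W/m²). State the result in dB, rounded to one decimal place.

54.1 dB

Dividing by I₀ shifts the exponent by 12: I/I₀ = 2.6×10^5.
L = 10·(0.4150 + 5) = 54.15 dB.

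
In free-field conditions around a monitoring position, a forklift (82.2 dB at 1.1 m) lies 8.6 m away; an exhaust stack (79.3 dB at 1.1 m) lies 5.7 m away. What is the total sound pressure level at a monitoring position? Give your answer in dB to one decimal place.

Apply inverse-square spreading to bring every level to the receiver, then sum 10^(L/10).
forklift: 82.2 − 20·log₁₀(8.6/1.1) = 82.2 − 17.86 = 64.34 dB.
exhaust stack: 79.3 − 20·log₁₀(5.7/1.1) = 79.3 − 14.29 = 65.01 dB.
Σ 10^(L/10) = 5.885e+06 → L_total = 10·log₁₀(5.885e+06) = 67.70 dB.

67.7 dB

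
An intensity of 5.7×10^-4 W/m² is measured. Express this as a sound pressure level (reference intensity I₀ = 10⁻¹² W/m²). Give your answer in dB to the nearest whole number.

88 dB

Dividing by I₀ shifts the exponent by 12: I/I₀ = 5.7×10^8.
L = 10·(0.7559 + 8) = 87.56 dB.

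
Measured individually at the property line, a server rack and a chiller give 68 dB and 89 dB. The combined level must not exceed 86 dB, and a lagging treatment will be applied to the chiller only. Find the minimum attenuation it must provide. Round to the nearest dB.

3 dB

Everything except the chiller sums to 10^(68/10) = 6.310e+06 in linear terms, 68.00 dB.
To meet 86 dB overall, the treated chiller may contribute at most 10^(86/10) − 6.310e+06 = 3.918e+08, i.e. 85.93 dB.
So the chiller must be reduced from 89 to 85.93 dB: IL = 3.07 dB.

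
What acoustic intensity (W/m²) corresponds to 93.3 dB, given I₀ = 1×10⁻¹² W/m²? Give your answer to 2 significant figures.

0.0021 W/m²

L = 10·log₁₀(I/I₀) ⇒ I = I₀·10^(L/10) = 10⁻¹² × 10^9.33.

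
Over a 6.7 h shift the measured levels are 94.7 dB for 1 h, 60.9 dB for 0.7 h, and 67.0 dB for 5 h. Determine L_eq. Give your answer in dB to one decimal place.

86.5 dB

Weight each interval's intensity by its duration and average over T = 6.7 h:
Σ tᵢ·10^(Lᵢ/10) = 1·10^(94.7/10) + 0.7·10^(60.9/10) + 5·10^(67.0/10) = 2.977e+09.
L_eq = 10·log₁₀(2.977e+09/6.7) = 86.48 dB.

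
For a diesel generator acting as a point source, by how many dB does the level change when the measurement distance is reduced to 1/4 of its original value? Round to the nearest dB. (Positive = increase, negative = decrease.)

With spherical spreading the level changes by −20·log₁₀(r₂/r₁).
ΔL = −20·log₁₀(0.25) = +12.04 dB.

+12 dB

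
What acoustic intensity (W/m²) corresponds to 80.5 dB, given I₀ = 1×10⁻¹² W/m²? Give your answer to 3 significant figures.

0.000112 W/m²

I = I₀·10^(L/10) = 10⁻¹² × 10^(80.5/10) = 10^(-3.950).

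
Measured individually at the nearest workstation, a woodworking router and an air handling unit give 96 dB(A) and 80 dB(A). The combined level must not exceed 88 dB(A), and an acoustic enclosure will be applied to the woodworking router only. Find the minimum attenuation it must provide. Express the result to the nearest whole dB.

9 dB

Fixed contribution from the other source: Σ 10^(L/10) = 10^(80/10) = 1.000e+08 (80.00 dB(A)).
To meet 88 dB(A) overall, the treated woodworking router may contribute at most 10^(88/10) − 1.000e+08 = 5.310e+08, i.e. 87.25 dB(A).
Required insertion loss = 96 − 87.25 = 8.75 dB.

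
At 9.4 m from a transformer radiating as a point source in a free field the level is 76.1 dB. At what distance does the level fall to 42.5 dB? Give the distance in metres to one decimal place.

For a point source L₁ − L₂ = 20·log₁₀(r₂/r₁), so r₂ = r₁·10^((L₁−L₂)/20).
r₂ = 9.4·10^((76.1−42.5)/20) = 9.4·10^(33.6/20) = 449.91 m.

449.9 m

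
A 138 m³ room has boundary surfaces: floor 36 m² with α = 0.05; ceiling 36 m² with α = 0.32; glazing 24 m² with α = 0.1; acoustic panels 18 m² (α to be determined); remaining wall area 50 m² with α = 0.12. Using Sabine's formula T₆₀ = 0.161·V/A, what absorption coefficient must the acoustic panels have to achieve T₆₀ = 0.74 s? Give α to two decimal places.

From T₆₀ = 0.161·V/A, the target T₆₀ = 0.74 s needs A = 0.161·138/0.74 = 30.02 m².
Absorption from the other surfaces = 36·0.05 + 36·0.32 + 24·0.1 + 50·0.12 = 21.72 m², so the acoustic panels must supply 8.30 m² over 18 m².
α = 8.30/18 = 0.461.

0.46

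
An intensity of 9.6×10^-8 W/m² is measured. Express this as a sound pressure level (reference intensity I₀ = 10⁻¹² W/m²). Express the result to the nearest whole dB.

L = 10·log₁₀(I/I₀) = 10·log₁₀(9.6×10^-8/10⁻¹²) = 10·log₁₀(9.6×10^4).
L = 10·(0.9823 + 4) = 49.82 dB.

50 dB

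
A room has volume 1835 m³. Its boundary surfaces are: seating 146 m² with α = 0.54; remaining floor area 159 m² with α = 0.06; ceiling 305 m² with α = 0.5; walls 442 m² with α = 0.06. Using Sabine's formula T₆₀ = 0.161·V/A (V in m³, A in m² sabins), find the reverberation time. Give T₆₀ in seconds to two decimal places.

1.10 s

Summing Sᵢαᵢ: 146·0.54 + 159·0.06 + 305·0.5 + 442·0.06 = 267.40 m².
T₆₀ = 0.161 × 1835 / 267.40 = 1.105 s.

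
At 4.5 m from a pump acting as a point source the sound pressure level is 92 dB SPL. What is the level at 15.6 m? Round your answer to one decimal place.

Spherical spreading from a point source gives a 20·log₁₀(r₂/r₁) drop.
L₂ = 92 − 20·log₁₀(15.6/4.5) = 92 − 10.798 = 81.20 dB SPL.

81.2 dB SPL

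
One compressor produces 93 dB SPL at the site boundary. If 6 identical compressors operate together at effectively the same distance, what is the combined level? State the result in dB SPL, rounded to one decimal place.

100.8 dB SPL

N identical incoherent sources raise the level by 10·log₁₀ N.
L_total = 93 + 10·log₁₀(6) = 93 + 7.782 = 100.78 dB SPL.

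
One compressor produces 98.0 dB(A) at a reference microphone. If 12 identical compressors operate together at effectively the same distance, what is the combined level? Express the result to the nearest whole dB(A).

N identical incoherent sources raise the level by 10·log₁₀ N.
L_total = 98.0 + 10·log₁₀(12) = 98.0 + 10.792 = 108.79 dB(A).

109 dB(A)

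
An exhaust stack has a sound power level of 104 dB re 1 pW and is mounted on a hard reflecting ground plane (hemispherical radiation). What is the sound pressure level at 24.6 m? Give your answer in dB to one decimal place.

The power spreads over a hemisphere of area 2π·r², so L_p = L_w − 10·log₁₀(2π·r²).
2π·r² = 3802 m², 10·log₁₀ of that is 35.801 dB.
L_p = 104 − 35.801 = 68.20 dB.

68.2 dB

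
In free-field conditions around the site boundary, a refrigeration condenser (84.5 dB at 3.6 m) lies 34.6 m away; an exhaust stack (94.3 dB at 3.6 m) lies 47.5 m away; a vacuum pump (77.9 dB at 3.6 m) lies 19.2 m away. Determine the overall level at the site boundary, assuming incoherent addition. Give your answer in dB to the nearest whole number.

First find each source's level at the receiver (point-source: −20·log₁₀(r/r_ref)), then combine on an intensity basis.
refrigeration condenser: 84.5 − 20·log₁₀(34.6/3.6) = 84.5 − 19.66 = 64.84 dB.
exhaust stack: 94.3 − 20·log₁₀(47.5/3.6) = 94.3 − 22.41 = 71.89 dB.
vacuum pump: 77.9 − 20·log₁₀(19.2/3.6) = 77.9 − 14.54 = 63.36 dB.
Σ 10^(L/10) = 2.068e+07 → L_total = 10·log₁₀(2.068e+07) = 73.16 dB.

73 dB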